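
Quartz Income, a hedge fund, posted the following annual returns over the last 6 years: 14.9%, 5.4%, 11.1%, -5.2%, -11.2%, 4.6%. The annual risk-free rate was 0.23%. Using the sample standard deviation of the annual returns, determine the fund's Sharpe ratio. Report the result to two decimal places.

r̄ = (14.9 + 5.4 + 11.1 − 5.2 − 11.2 + 4.6) / 6 = 3.2667%
Σ(r − r̄)² = 483.9933; sample σ = √(483.9933/5) = 9.8386%
Sharpe = (r̄ − rf) / σ = (3.2667 − 0.23) / 9.8386 = 3.0367 / 9.8386 = 0.3087

0.31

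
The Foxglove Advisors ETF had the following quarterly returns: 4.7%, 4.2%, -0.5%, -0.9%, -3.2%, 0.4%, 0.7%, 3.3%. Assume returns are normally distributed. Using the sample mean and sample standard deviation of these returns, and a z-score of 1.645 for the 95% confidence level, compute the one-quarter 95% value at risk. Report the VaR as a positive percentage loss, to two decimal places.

r̄ = (4.7 + 4.2 − 0.5 − 0.9 − 3.2 + 0.4 + 0.7 + 3.3) / 8 = 1.0875%
Sample std dev = √[53.1088 / 7] = 2.7544%
VaR = −(r̄ − z·σ) = −(1.0875 − 1.645 × 2.7544) = −(-3.4435) = 3.4435%

3.44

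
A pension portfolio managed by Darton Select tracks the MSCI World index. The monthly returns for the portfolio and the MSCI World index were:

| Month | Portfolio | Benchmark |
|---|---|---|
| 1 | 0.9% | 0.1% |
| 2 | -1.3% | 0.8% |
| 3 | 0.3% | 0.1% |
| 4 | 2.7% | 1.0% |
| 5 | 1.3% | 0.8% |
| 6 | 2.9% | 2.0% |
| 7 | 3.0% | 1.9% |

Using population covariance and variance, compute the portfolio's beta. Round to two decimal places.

1.41

r̄p = 1.4000%,  r̄m = 0.9571%
Cov = Σ(rp − r̄p)(rm − r̄m) / 7 = 0.7057
Var(rm) = Σ(rm − r̄m)² / 7 = 0.4996
β = Cov / Var = 0.7057 / 0.4996 = 1.4125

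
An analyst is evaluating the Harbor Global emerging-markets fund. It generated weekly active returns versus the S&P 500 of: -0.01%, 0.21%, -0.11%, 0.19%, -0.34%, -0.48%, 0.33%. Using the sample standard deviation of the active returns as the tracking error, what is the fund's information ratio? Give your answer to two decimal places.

Mean return r̄ = -0.210 / 7 = -0.0300%
Sample std dev = √[0.5410 / 6] = 0.3003%
IR = r̄ / tracking error = -0.0300 / 0.3003 = -0.0999

-0.10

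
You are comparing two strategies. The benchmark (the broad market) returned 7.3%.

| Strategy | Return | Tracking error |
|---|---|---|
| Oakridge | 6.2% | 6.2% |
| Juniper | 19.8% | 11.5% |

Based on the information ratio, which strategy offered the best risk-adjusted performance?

Juniper

Oakridge: IR = (6.2% − 7.3%) / 6.2% = -0.177
Juniper: IR = (19.8% − 7.3%) / 11.5% = 1.087
Highest: Juniper (1.087).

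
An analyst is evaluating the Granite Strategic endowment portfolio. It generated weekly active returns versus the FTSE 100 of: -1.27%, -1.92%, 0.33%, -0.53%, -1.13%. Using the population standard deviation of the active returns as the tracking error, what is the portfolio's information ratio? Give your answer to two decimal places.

r̄ = (-1.27 − 1.92 + 0.33 − 0.53 − 1.13) / 5 = -0.9040%
Σ(r − r̄)² = 2.8799; population σ = √(2.8799/5) = 0.7589%
IR = r̄ / tracking error = -0.9040 / 0.7589 = -1.1912

-1.19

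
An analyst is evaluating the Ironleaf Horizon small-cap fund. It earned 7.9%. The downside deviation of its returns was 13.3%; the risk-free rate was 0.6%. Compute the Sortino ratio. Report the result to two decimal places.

Sortino = (Rp − Rf) / σd = (7.9% − 0.6%) / 13.3% = 7.30% / 13.3% = 0.5489

0.55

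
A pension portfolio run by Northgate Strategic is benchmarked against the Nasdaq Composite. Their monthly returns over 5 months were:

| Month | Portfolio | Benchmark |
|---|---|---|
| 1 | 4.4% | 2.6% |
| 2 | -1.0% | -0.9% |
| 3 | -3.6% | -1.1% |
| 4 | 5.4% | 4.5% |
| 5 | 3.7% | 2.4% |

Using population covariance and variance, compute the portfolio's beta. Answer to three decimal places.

r̄p = 1.7800%,  r̄m = 1.5000%
Cov = Σ(rp − r̄p)(rm − r̄m) / 5 = 7.2260
Var(rm) = Σ(rm − r̄m)² / 5 = 4.7080
β = Cov / Var = 7.2260 / 4.7080 = 1.5348

1.535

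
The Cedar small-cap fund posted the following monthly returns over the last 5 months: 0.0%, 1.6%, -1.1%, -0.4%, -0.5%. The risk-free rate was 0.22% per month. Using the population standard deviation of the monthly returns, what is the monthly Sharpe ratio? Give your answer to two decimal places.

-0.33

Mean return r̄ = -0.40 / 5 = -0.0800%
Population σ = √[Σ(r − r̄)² / 5] = √[4.1480 / 5] = √0.8296 = 0.9108%
Sharpe = (r̄ − rf) / σ = (-0.0800 − 0.22) / 0.9108 = -0.3000 / 0.9108 = -0.3294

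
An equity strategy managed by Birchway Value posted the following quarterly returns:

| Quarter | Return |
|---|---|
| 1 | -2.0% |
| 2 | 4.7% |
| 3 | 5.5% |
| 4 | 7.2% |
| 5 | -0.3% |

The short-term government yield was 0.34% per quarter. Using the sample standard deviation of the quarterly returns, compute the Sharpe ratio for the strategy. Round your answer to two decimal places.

0.68

μ = (-2 + 4.7 + 5.5 + 7.2 − 0.3) / 5 = 3.0200%
Σ(r − μ)² = 62.6680; sample σ = √(62.6680/4) = 3.9582%
Sharpe = (μ − rf) / σ = (3.0200 − 0.34) / 3.9582 = 2.6800 / 3.9582 = 0.6771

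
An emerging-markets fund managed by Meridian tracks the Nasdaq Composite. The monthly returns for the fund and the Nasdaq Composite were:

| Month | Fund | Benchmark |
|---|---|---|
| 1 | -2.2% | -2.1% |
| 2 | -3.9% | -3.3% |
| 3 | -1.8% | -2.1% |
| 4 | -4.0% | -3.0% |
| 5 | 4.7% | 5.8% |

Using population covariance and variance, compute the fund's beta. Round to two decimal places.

r̄p = -1.4400%,  r̄m = -0.9400%
Cov = Σ(rp − r̄p)(rm − r̄m) / 5 = 10.7524
Var(rm) = Σ(rm − r̄m)² / 5 = 11.5864
β = Cov / Var = 10.7524 / 11.5864 = 0.9280

0.93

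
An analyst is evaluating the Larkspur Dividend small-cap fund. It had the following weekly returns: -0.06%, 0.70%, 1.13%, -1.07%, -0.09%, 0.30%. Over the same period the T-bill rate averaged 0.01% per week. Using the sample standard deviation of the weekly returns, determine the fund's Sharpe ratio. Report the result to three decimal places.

0.187

Mean return r̄ = 0.910 / 6 = 0.1517%
Sample std dev = √[2.8755 / 5] = 0.7584%
Sharpe = (r̄ − rf) / σ = (0.1517 − 0.01) / 0.7584 = 0.1417 / 0.7584 = 0.1868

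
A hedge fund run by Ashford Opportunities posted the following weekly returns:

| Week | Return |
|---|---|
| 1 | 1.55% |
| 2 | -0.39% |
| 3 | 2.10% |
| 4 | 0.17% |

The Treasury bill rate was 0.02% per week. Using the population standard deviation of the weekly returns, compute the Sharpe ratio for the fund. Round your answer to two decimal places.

μ = (1.55 − 0.39 + 2.1 + 0.17) / 4 = 3.430 / 4 = 0.8575%
Σ(r − μ)² = (1.55 − 0.8575)² + (-0.39 − 0.8575)² + … = 4.0523
population σ = √(4.0523 / 4) = √1.0131 = 1.0065%
Sharpe = (μ − rf) / σ = (0.8575 − 0.02) / 1.0065 = 0.8375 / 1.0065 = 0.8321

0.83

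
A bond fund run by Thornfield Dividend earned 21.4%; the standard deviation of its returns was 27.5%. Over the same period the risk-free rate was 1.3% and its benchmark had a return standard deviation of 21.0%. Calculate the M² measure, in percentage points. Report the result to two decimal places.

16.65

Sharpe = (Rp − Rf) / σp = (21.4% − 1.3%) / 27.5% = 0.7309
M² = Rf + Sharpe × σm = 1.3% + 0.7309 × 21.0% = 16.6489%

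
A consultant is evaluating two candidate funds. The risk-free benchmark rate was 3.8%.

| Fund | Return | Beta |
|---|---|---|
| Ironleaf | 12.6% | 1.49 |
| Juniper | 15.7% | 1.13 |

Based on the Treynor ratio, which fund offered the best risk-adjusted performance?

Juniper

Ironleaf: Treynor = (12.6% − 3.8%) / 1.49 = 5.906
Juniper: Treynor = (15.7% − 3.8%) / 1.13 = 10.531
Highest: Juniper (10.531).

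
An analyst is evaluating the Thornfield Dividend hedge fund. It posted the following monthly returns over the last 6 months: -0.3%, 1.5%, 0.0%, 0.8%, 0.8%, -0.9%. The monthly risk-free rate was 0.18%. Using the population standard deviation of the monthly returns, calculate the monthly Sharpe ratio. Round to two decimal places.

Mean return r̄ = 1.90 / 6 = 0.3167%
Σ(r − r̄)² = (-0.3 − 0.3167)² + (1.5 − 0.3167)² + (0 − 0.3167)² + … = 3.8283
σ = √[3.8283 / 6] = 0.7988%
Sharpe = (r̄ − rf) / σ = (0.3167 − 0.18) / 0.7988 = 0.1367 / 0.7988 = 0.1711

0.17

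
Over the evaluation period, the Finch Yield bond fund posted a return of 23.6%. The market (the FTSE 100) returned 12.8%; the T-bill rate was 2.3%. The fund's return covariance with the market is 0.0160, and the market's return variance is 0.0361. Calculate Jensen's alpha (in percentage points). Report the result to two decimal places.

β = Cov / Var = 0.0160 / 0.0361 = 0.4432
E[R] = Rf + β(Rm − Rf) = 2.3% + 0.4432 × (12.8% − 2.3%) = 6.9536%
α = Rp − E[R] = 23.6% − 6.9536% = 16.6464

16.65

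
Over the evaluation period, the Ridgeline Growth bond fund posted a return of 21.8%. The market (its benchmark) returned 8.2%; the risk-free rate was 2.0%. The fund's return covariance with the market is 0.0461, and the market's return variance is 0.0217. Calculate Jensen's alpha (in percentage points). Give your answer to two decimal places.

6.63

β = Cov / Var = 0.0461 / 0.0217 = 2.1244
E[R] = Rf + β(Rm − Rf) = 2.0% + 2.1244 × (8.2% − 2.0%) = 15.1713%
α = Rp − E[R] = 21.8% − 15.1713% = 6.6287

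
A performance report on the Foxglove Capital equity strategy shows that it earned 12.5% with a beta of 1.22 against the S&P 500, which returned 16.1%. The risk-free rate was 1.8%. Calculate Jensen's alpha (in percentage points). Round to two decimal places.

CAPM expected return = Rf + β(Rm − Rf) = 1.8% + 1.22 × (16.1% − 1.8%) = 1.8 + 1.22 × 14.30 = 19.2460%
Jensen's α = Rp − E[R] = 12.5% − 19.2460% = -6.7460

-6.75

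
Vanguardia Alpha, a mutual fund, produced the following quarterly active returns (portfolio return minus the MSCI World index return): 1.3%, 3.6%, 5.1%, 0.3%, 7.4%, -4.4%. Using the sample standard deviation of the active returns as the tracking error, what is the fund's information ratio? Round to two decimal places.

0.54

r̄ = (1.3 + 3.6 + 5.1 + 0.3 + 7.4 − 4.4) / 6 = 2.2167%
Σ(r − r̄)² = 85.3883; sample σ = √(85.3883/5) = 4.1325%
IR = r̄ / tracking error = 2.2167 / 4.1325 = 0.5364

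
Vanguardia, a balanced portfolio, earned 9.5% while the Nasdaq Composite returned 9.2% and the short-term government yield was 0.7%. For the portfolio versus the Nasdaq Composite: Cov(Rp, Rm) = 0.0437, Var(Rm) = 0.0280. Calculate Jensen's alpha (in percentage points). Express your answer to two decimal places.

β = Cov / Var = 0.0437 / 0.0280 = 1.5607
E[R] = Rf + β(Rm − Rf) = 0.7% + 1.5607 × (9.2% − 0.7%) = 13.9660%
α = Rp − E[R] = 9.5% − 13.9660% = -4.4660

-4.47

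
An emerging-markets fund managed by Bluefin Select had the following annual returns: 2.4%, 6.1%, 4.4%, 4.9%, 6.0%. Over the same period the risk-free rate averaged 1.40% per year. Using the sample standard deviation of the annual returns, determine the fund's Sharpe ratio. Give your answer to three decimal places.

2.234

r̄ = (2.4 + 6.1 + 4.4 + 4.9 + 6) / 5 = 23.80 / 5 = 4.7600%
Σ(r − r̄)² = 9.0520; sample σ = √(9.0520/4) = 1.5043%
Sharpe = (r̄ − rf) / σ = (4.7600 − 1.4) / 1.5043 = 3.3600 / 1.5043 = 2.2336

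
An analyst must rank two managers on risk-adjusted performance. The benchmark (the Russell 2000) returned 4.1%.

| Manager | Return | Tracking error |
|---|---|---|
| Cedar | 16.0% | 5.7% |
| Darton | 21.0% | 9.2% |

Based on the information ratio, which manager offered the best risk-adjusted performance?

Cedar

Cedar: IR = (16.0% − 4.1%) / 5.7% = 2.088
Darton: IR = (21.0% − 4.1%) / 9.2% = 1.837
Highest: Cedar (2.088).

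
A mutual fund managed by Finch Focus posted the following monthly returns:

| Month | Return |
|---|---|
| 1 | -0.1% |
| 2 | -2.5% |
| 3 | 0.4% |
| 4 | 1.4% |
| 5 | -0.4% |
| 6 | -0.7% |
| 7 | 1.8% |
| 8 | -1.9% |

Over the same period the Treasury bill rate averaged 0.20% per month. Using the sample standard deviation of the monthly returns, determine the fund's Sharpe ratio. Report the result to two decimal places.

r̄ = (-0.1 − 2.5 + 0.4 + 1.4 − 0.4 − 0.7 + 1.8 − 1.9) / 8 = -2.00 / 8 = -0.2500%
Sample σ = √[Σ(r − r̄)² / 7] = √[15.3800 / 7] = √2.1971 = 1.4823%
Sharpe = (r̄ − rf) / σ = (-0.2500 − 0.2) / 1.4823 = -0.4500 / 1.4823 = -0.3036

-0.30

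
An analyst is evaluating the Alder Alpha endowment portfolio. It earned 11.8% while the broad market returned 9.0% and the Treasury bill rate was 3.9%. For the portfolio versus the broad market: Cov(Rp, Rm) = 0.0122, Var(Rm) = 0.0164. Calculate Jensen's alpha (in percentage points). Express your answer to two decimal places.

β = Cov / Var = 0.0122 / 0.0164 = 0.7439
E[R] = Rf + β(Rm − Rf) = 3.9% + 0.7439 × (9.0% − 3.9%) = 7.6939%
α = Rp − E[R] = 11.8% − 7.6939% = 4.1061

4.11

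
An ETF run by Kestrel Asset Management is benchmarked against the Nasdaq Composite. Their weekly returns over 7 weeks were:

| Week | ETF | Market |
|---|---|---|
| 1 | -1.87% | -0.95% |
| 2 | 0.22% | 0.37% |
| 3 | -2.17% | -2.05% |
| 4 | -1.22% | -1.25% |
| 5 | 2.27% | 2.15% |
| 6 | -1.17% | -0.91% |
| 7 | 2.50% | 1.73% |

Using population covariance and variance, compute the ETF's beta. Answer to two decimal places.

1.18

r̄p = -0.2057%,  r̄m = -0.1300%
Cov = Σ(rp − r̄p)(rm − r̄m) / 7 = 2.5592
Var(rm) = Σ(rm − r̄m)² / 7 = 2.1614
β = Cov / Var = 2.5592 / 2.1614 = 1.1840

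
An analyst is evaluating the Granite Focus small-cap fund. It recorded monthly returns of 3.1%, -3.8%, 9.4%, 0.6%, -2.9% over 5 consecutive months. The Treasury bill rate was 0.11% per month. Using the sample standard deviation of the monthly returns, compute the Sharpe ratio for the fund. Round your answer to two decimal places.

r̄ = (3.1 − 3.8 + 9.4 + 0.6 − 2.9) / 5 = 1.2800%
Sample σ = √[Σ(r − r̄)² / 4] = √[112.9880 / 4] = √28.2470 = 5.3148%
Sharpe = (r̄ − rf) / σ = (1.2800 − 0.11) / 5.3148 = 1.1700 / 5.3148 = 0.2201

0.22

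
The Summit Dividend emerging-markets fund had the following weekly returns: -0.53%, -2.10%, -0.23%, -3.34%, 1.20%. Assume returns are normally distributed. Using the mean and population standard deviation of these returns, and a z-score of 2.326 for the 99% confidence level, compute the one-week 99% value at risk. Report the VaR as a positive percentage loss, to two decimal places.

r̄ = (-0.53 − 2.1 − 0.23 − 3.34 + 1.2) / 5 = -1.0000%
Σ(r − r̄)² = 12.3394; population σ = √(12.3394/5) = 1.5709%
VaR = −(r̄ − z·σ) = −(-1.0000 − 2.326 × 1.5709) = −(-4.6539) = 4.6539%

4.65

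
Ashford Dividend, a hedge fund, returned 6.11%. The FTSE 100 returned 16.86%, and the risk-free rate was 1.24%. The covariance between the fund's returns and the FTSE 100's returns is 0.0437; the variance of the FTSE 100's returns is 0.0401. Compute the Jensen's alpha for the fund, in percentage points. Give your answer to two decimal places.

β = Cov / Var = 0.0437 / 0.0401 = 1.0898
E[R] = Rf + β(Rm − Rf) = 1.24% + 1.0898 × (16.86% − 1.24%) = 18.2627%
α = Rp − E[R] = 6.11% − 18.2627% = -12.1527

-12.15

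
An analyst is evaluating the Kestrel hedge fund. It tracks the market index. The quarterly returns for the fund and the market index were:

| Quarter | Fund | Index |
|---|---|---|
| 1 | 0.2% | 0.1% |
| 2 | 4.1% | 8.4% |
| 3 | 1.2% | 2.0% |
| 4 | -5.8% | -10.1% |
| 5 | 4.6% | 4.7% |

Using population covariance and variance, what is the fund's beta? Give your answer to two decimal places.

r̄p = 0.8600%,  r̄m = 1.0200%
Cov = Σ(rp − r̄p)(rm − r̄m) / 5 = 22.5348
Var(rm) = Σ(rm − r̄m)² / 5 = 38.6936
β = Cov / Var = 22.5348 / 38.6936 = 0.5824

0.58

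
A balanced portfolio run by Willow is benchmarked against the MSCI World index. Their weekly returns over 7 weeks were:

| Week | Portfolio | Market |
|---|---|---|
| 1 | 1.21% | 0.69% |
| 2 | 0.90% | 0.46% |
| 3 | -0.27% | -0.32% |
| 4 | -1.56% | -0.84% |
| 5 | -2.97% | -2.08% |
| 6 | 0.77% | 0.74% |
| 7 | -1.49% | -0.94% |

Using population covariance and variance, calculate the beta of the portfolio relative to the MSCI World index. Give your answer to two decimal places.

1.49

r̄p = -0.4871%,  r̄m = -0.3271%
Cov = Σ(rp − r̄p)(rm − r̄m) / 7 = 1.3826
Var(rm) = Σ(rm − r̄m)² / 7 = 0.9292
β = Cov / Var = 1.3826 / 0.9292 = 1.4879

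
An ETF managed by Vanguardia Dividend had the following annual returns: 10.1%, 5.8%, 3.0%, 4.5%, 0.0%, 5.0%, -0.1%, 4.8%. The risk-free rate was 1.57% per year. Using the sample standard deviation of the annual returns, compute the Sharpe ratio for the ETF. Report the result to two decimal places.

r̄ = (10.1 + 5.8 + 3 + 4.5 + 0 + 5 − 0.1 + 4.8) / 8 = 4.1375%
Sample σ = √[Σ(r − r̄)² / 7] = √[75.9988 / 7] = √10.8570 = 3.2950%
Sharpe = (r̄ − rf) / σ = (4.1375 − 1.57) / 3.2950 = 2.5675 / 3.2950 = 0.7792

0.78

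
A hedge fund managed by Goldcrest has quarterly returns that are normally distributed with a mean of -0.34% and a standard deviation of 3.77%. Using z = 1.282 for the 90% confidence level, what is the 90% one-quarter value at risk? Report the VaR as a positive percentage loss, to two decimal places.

5.17

VaR (as % loss) = −(μ − z·σ) = −(-0.34% − 1.282 × 3.77%) = −(-5.17314%) = 5.17314%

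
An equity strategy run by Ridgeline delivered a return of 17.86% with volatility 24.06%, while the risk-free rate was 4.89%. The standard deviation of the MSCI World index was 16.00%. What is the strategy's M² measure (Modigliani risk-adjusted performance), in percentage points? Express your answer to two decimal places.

Sharpe = (Rp − Rf) / σp = (17.86% − 4.89%) / 24.06% = 0.5391
M² = Rf + Sharpe × σm = 4.89% + 0.5391 × 16.00% = 13.5156%

13.52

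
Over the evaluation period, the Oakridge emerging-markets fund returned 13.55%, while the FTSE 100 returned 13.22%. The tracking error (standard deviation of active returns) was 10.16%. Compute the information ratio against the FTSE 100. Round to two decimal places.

IR = (Rp − Rb) / TE = (13.55% − 13.22%) / 10.16% = 0.33% / 10.16% = 0.0325

0.03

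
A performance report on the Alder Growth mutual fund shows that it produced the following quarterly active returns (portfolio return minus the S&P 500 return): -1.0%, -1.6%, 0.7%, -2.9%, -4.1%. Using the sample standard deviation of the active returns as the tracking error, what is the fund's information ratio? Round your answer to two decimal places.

r̄ = (-1 − 1.6 + 0.7 − 2.9 − 4.1) / 5 = -1.7800%
Σ(r − r̄)² = 13.4280; sample σ = √(13.4280/4) = 1.8322%
IR = r̄ / tracking error = -1.7800 / 1.8322 = -0.9715

-0.97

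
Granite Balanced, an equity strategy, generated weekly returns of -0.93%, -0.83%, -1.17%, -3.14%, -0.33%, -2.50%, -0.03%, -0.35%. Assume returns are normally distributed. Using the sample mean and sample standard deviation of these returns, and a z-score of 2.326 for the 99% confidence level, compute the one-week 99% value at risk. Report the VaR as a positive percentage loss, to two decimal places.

r̄ = (-0.93 − 0.83 − 1.17 − 3.14 − 0.33 − 2.5 − 0.03 − 0.35) / 8 = -9.280 / 8 = -1.1600%
Σ(r − r̄)² = 8.4998; sample σ = √(8.4998/7) = 1.1019%
VaR = −(r̄ − z·σ) = −(-1.1600 − 2.326 × 1.1019) = −(-3.7230) = 3.7230%

3.72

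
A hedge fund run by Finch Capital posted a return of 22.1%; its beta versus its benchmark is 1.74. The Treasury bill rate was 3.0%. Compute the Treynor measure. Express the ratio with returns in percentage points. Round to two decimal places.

Treynor = (Rp − Rf) / β = (22.1% − 3.0%) / 1.74 = 19.10 / 1.74 = 10.9770

10.98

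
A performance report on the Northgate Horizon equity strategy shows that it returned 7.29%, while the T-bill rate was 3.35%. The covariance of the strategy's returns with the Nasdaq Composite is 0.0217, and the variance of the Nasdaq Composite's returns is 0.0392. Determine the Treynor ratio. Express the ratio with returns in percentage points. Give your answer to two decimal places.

7.12

β = Cov / Var = 0.0217 / 0.0392 = 0.5536
Treynor = (Rp − Rf) / β = (7.29% − 3.35%) / 0.5536 = 3.94 / 0.5536 = 7.1171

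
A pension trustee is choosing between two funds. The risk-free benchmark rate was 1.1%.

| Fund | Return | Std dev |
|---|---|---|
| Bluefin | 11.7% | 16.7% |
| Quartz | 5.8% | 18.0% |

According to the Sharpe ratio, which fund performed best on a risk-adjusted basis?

Bluefin: Sharpe ratio = (11.7% − 1.1%) / 16.7% = 0.635
Quartz: Sharpe ratio = (5.8% − 1.1%) / 18.0% = 0.261
Highest: Bluefin (0.635).

Bluefin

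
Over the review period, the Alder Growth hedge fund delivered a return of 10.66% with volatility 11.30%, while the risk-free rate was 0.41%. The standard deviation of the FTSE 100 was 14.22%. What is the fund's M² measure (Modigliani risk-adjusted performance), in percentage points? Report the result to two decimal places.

Sharpe = (Rp − Rf) / σp = (10.66% − 0.41%) / 11.30% = 0.9071
M² = Rf + Sharpe × σm = 0.41% + 0.9071 × 14.22% = 13.3090%

13.31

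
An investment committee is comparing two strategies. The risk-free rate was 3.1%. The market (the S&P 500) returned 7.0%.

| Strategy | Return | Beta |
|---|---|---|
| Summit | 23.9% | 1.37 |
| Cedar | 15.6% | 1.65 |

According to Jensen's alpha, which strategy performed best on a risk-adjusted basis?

Summit

Summit: α = 23.9% − [3.1% + 1.37 × (7.0% − 3.1%)] = 15.457
Cedar: α = 15.6% − [3.1% + 1.65 × (7.0% − 3.1%)] = 6.065
Highest: Summit (15.457).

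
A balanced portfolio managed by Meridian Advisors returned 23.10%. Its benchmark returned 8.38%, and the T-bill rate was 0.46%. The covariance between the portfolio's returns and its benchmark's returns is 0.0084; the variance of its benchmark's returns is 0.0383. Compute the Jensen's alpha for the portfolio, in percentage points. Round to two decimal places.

20.90

β = Cov / Var = 0.0084 / 0.0383 = 0.2193
E[R] = Rf + β(Rm − Rf) = 0.46% + 0.2193 × (8.38% − 0.46%) = 2.1969%
α = Rp − E[R] = 23.10% − 2.1969% = 20.9031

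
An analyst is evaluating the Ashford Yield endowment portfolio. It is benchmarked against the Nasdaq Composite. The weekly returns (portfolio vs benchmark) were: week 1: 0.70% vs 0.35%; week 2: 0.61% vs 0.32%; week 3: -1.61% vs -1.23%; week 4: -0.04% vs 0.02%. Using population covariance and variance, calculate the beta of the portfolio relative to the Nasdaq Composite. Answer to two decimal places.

r̄p = -0.0850%,  r̄m = -0.1350%
Cov = Σ(rp − r̄p)(rm − r̄m) / 4 = 0.5935
Var(rm) = Σ(rm − r̄m)² / 4 = 0.4163
β = Cov / Var = 0.5935 / 0.4163 = 1.4257

1.43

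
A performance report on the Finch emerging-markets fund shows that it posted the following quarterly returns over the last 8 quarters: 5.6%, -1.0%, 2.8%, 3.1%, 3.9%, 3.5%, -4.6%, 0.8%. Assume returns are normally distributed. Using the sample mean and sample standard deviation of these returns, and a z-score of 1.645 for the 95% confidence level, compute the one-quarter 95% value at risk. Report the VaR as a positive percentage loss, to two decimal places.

r̄ = (5.6 − 1 + 2.8 + 3.1 + 3.9 + 3.5 − 4.6 + 0.8) / 8 = 1.7625%
Σ(r − r̄)² = 74.2188; sample σ = √(74.2188/7) = 3.2562%
VaR = −(r̄ − z·σ) = −(1.7625 − 1.645 × 3.2562) = −(-3.5939) = 3.5939%

3.59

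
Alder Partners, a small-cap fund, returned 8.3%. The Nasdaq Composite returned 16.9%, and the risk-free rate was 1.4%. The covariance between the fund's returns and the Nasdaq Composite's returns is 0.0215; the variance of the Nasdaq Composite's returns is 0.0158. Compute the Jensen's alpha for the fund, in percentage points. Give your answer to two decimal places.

β = Cov / Var = 0.0215 / 0.0158 = 1.3608
E[R] = Rf + β(Rm − Rf) = 1.4% + 1.3608 × (16.9% − 1.4%) = 22.4924%
α = Rp − E[R] = 8.3% − 22.4924% = -14.1924

-14.19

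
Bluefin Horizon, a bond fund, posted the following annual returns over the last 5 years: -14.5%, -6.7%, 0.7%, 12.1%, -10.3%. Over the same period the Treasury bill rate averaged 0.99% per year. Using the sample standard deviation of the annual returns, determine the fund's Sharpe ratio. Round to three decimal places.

-0.452

Mean return r̄ = -18.70 / 5 = -3.7400%
Σ(r − r̄)² = (-14.5 − (-3.7400))² + (-6.7 − (-3.7400))² + … = 438.1920
σ = √[438.1920 / 4] = 10.4665%
Sharpe = (r̄ − rf) / σ = (-3.7400 − 0.99) / 10.4665 = -4.7300 / 10.4665 = -0.4519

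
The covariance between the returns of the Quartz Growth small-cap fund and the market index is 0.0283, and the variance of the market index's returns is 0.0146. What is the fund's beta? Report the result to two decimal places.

β = Cov(Rp, Rm) / Var(Rm) = 0.0283 / 0.0146 = 1.9384

1.94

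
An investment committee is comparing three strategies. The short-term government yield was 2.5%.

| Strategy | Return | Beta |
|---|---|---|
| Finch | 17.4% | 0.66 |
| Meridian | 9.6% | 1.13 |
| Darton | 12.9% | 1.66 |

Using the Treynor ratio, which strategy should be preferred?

Finch

Finch: Treynor = (17.4% − 2.5%) / 0.66 = 22.576
Meridian: Treynor = (9.6% − 2.5%) / 1.13 = 6.283
Darton: Treynor = (12.9% − 2.5%) / 1.66 = 6.265
Highest: Finch (22.576).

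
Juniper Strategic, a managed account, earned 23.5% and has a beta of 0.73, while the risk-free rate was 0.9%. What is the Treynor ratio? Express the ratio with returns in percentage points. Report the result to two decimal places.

30.96

Treynor = (Rp − Rf) / β = (23.5% − 0.9%) / 0.73 = 22.60 / 0.73 = 30.9589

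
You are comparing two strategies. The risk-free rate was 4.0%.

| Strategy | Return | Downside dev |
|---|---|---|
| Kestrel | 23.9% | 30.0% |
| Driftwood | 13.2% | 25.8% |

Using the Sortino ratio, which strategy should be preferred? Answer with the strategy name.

Kestrel: Sortino ratio = (23.9% − 4.0%) / 30.0% = 0.663
Driftwood: Sortino ratio = (13.2% − 4.0%) / 25.8% = 0.357
Highest: Kestrel (0.663).

Kestrel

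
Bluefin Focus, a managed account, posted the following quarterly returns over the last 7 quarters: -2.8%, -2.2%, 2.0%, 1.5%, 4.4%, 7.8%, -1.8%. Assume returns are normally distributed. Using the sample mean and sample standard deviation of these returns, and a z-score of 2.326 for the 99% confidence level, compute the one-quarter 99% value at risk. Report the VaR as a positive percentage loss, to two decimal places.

7.79

r̄ = (-2.8 − 2.2 + 2 + 1.5 + 4.4 + 7.8 − 1.8) / 7 = 8.90 / 7 = 1.2714%
Sample σ = √[Σ(r − r̄)² / 6] = √[91.0543 / 6] = √15.1757 = 3.8956%
VaR = −(r̄ − z·σ) = −(1.2714 − 2.326 × 3.8956) = −(-7.7898) = 7.7898%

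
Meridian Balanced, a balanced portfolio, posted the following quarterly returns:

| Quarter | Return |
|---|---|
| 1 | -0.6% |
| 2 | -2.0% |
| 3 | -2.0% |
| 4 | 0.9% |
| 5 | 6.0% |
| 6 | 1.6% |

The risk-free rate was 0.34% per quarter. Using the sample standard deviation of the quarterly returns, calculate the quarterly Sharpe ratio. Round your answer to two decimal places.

0.10

Mean return μ = 3.90 / 6 = 0.6500%
Sample σ = √[Σ(r − μ)² / 5] = √[45.1950 / 5] = √9.0390 = 3.0065%
Sharpe = (μ − rf) / σ = (0.6500 − 0.34) / 3.0065 = 0.3100 / 3.0065 = 0.1031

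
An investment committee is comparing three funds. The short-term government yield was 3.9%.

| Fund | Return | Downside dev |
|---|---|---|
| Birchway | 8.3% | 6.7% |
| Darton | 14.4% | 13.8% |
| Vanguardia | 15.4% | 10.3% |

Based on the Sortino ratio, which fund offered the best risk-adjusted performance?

Birchway: Sortino ratio = (8.3% − 3.9%) / 6.7% = 0.657
Darton: Sortino ratio = (14.4% − 3.9%) / 13.8% = 0.761
Vanguardia: Sortino ratio = (15.4% − 3.9%) / 10.3% = 1.117
Highest: Vanguardia (1.117).

Vanguardia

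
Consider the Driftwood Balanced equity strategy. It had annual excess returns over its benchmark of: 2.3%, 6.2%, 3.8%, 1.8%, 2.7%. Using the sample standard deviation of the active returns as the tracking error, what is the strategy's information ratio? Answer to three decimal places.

1.920

Mean return μ = 16.80 / 5 = 3.3600%
Σ(r − μ)² = (2.3 − 3.3600)² + (6.2 − 3.3600)² + … = 12.2520
σ = √[12.2520 / 4] = 1.7501%
IR = μ / tracking error = 3.3600 / 1.7501 = 1.9199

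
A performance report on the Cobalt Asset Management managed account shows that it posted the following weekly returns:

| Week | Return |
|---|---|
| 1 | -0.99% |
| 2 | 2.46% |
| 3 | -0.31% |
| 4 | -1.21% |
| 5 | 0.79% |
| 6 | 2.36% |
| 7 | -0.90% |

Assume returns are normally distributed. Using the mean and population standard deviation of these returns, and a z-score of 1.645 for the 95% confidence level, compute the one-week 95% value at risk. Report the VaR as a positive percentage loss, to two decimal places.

Mean return r̄ = 2.200 / 7 = 0.3143%
Σ(r − r̄)² = (-0.99 − 0.3143)² + (2.46 − 0.3143)² + (-0.31 − 0.3143)² + … = 14.9042
σ = √[14.9042 / 7] = 1.4592%
VaR = −(r̄ − z·σ) = −(0.3143 − 1.645 × 1.4592) = −(-2.0861) = 2.0861%

2.09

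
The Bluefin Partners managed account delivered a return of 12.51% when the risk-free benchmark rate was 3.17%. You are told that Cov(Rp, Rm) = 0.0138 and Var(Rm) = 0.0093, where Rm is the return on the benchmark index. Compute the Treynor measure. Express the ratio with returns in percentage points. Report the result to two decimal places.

β = Cov / Var = 0.0138 / 0.0093 = 1.4839
Treynor = (Rp − Rf) / β = (12.51% − 3.17%) / 1.4839 = 9.34 / 1.4839 = 6.2942

6.29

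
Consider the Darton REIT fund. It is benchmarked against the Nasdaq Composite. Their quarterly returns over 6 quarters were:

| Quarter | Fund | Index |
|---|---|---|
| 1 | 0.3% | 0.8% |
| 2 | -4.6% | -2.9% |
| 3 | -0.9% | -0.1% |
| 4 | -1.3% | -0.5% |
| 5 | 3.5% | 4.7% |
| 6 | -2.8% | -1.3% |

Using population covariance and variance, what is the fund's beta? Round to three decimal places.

1.063

r̄p = -0.9667%,  r̄m = 0.1167%
Cov = Σ(rp − r̄p)(rm − r̄m) / 6 = 5.8478
Var(rm) = Σ(rm − r̄m)² / 6 = 5.5014
β = Cov / Var = 5.8478 / 5.5014 = 1.0630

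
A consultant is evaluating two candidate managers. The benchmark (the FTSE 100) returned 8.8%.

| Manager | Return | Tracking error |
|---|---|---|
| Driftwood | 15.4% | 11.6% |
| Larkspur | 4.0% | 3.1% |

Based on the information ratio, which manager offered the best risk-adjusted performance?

Driftwood

Driftwood: IR = (15.4% − 8.8%) / 11.6% = 0.569
Larkspur: IR = (4.0% − 8.8%) / 3.1% = -1.548
Highest: Driftwood (0.569).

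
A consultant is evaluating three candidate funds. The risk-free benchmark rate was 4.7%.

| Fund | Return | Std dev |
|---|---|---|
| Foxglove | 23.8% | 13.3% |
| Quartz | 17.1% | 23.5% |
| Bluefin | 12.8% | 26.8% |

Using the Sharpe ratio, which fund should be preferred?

Foxglove

Foxglove: Sharpe ratio = (23.8% − 4.7%) / 13.3% = 1.436
Quartz: Sharpe ratio = (17.1% − 4.7%) / 23.5% = 0.528
Bluefin: Sharpe ratio = (12.8% − 4.7%) / 26.8% = 0.302
Highest: Foxglove (1.436).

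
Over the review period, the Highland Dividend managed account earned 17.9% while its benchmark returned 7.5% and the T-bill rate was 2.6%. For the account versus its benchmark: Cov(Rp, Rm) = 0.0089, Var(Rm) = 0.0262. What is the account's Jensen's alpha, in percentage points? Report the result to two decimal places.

13.64

β = Cov / Var = 0.0089 / 0.0262 = 0.3397
E[R] = Rf + β(Rm − Rf) = 2.6% + 0.3397 × (7.5% − 2.6%) = 4.2645%
α = Rp − E[R] = 17.9% − 4.2645% = 13.6355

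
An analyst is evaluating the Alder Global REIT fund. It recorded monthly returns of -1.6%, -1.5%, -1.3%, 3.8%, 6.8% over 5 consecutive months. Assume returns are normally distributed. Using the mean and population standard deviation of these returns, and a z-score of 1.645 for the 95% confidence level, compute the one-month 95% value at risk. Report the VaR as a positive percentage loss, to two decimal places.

4.43

Mean return r̄ = 6.20 / 5 = 1.2400%
Σ(r − r̄)² = (-1.6 − 1.2400)² + (-1.5 − 1.2400)² + (-1.3 − 1.2400)² + … = 59.4920
σ = √[59.4920 / 5] = 3.4494%
VaR = −(r̄ − z·σ) = −(1.2400 − 1.645 × 3.4494) = −(-4.4343) = 4.4343%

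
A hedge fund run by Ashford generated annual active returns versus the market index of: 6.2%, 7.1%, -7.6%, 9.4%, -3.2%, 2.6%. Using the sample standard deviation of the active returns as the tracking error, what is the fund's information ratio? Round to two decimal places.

Mean return r̄ = 14.50 / 6 = 2.4167%
Σ(r − r̄)² = 216.9283; sample σ = √(216.9283/5) = 6.5868%
IR = r̄ / tracking error = 2.4167 / 6.5868 = 0.3669

0.37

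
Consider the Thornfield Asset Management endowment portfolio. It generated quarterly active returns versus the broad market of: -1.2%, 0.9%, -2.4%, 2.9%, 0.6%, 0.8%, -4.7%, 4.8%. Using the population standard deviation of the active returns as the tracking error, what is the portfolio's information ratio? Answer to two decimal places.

0.08

r̄ = (-1.2 + 0.9 − 2.4 + 2.9 + 0.6 + 0.8 − 4.7 + 4.8) / 8 = 1.70 / 8 = 0.2125%
Population std dev = √[62.1888 / 8] = 2.7881%
IR = r̄ / tracking error = 0.2125 / 2.7881 = 0.0762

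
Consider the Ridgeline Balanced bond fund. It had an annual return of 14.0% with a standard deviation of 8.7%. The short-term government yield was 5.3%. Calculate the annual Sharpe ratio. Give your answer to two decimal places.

1.00

Sharpe = (Rp − Rf) / σp = (14.0% − 5.3%) / 8.7% = 8.70% / 8.7% = 1.0000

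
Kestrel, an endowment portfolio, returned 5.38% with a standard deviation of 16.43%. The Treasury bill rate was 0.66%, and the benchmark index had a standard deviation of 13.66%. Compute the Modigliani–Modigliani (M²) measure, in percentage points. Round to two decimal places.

Sharpe = (Rp − Rf) / σp = (5.38% − 0.66%) / 16.43% = 0.2873
M² = Rf + Sharpe × σm = 0.66% + 0.2873 × 13.66% = 4.5845%

4.58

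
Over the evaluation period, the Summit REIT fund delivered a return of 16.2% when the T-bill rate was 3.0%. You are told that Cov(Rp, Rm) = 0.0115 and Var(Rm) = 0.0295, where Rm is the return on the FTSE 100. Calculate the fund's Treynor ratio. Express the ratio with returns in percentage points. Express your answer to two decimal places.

33.86

β = Cov / Var = 0.0115 / 0.0295 = 0.3898
Treynor = (Rp − Rf) / β = (16.2% − 3.0%) / 0.3898 = 13.20 / 0.3898 = 33.8635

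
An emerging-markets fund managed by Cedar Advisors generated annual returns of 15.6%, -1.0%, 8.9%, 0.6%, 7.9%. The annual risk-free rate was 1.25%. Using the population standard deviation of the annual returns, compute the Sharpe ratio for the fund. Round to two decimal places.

0.85

r̄ = (15.6 − 1 + 8.9 + 0.6 + 7.9) / 5 = 6.4000%
Population std dev = √[181.5400 / 5] = 6.0256%
Sharpe = (r̄ − rf) / σ = (6.4000 − 1.25) / 6.0256 = 5.1500 / 6.0256 = 0.8547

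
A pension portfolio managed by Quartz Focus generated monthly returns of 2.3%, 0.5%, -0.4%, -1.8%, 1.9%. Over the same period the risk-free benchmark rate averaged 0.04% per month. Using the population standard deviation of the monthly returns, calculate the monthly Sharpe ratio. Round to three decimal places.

Mean return μ = 2.50 / 5 = 0.5000%
Population std dev = √[11.3000 / 5] = 1.5033%
Sharpe = (μ − rf) / σ = (0.5000 − 0.04) / 1.5033 = 0.4600 / 1.5033 = 0.3060

0.306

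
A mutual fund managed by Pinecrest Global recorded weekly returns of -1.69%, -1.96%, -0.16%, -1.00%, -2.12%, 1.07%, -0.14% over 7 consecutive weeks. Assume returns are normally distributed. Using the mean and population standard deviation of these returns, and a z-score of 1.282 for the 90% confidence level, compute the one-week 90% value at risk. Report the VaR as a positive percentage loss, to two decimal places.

2.25

r̄ = (-1.69 − 1.96 − 0.16 − 1 − 2.12 + 1.07 − 0.14) / 7 = -6.000 / 7 = -0.8571%
Σ(r − r̄)² = (-1.69 − (-0.8571))² + (-1.96 − (-0.8571))² + … = 8.2393
population σ = √(8.2393 / 7) = √1.1770 = 1.0849%
VaR = −(r̄ − z·σ) = −(-0.8571 − 1.282 × 1.0849) = −(-2.2479) = 2.2479%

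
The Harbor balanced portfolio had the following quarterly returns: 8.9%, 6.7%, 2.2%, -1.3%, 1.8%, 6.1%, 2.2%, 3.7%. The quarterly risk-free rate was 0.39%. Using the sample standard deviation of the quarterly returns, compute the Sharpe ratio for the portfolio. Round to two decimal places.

Mean return μ = 30.30 / 8 = 3.7875%
Sample std dev = √[74.8488 / 7] = 3.2700%
Sharpe = (μ − rf) / σ = (3.7875 − 0.39) / 3.2700 = 3.3975 / 3.2700 = 1.0390

1.04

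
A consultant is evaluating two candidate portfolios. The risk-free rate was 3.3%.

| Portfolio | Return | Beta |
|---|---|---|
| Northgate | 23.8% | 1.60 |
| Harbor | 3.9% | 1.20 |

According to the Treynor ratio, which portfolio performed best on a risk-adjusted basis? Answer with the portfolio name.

Northgate

Northgate: Treynor = (23.8% − 3.3%) / 1.60 = 12.813
Harbor: Treynor = (3.9% − 3.3%) / 1.20 = 0.500
Highest: Northgate (12.813).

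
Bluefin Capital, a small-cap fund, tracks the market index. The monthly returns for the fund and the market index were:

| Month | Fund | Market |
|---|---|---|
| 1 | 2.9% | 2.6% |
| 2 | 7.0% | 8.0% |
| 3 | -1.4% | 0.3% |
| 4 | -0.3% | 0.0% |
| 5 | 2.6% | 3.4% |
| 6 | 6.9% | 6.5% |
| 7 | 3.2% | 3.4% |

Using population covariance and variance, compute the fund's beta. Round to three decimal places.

r̄p = 2.9857%,  r̄m = 3.4571%
Cov = Σ(rp − r̄p)(rm − r̄m) / 7 = 7.9194
Var(rm) = Σ(rm − r̄m)² / 7 = 7.5082
β = Cov / Var = 7.9194 / 7.5082 = 1.0548

1.055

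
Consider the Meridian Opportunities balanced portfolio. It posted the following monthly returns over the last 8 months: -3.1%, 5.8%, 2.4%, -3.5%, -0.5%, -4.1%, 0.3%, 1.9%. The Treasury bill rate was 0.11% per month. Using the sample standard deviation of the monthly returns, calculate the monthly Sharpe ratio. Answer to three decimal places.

-0.061

Mean return μ = -0.80 / 8 = -0.1000%
Sample std dev = √[81.9400 / 7] = 3.4214%
Sharpe = (μ − rf) / σ = (-0.1000 − 0.11) / 3.4214 = -0.2100 / 3.4214 = -0.0614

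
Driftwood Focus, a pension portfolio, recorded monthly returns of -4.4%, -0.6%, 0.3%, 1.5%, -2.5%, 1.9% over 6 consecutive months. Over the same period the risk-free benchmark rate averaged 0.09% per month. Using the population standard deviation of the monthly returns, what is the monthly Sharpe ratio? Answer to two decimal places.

r̄ = (-4.4 − 0.6 + 0.3 + 1.5 − 2.5 + 1.9) / 6 = -3.80 / 6 = -0.6333%
Population std dev = √[29.5133 / 6] = 2.2179%
Sharpe = (r̄ − rf) / σ = (-0.6333 − 0.09) / 2.2179 = -0.7233 / 2.2179 = -0.3261

-0.33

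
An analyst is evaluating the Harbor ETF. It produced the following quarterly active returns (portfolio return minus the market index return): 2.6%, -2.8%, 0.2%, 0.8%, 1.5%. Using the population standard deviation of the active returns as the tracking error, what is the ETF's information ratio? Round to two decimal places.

0.25

r̄ = (2.6 − 2.8 + 0.2 + 0.8 + 1.5) / 5 = 2.30 / 5 = 0.4600%
Population std dev = √[16.4720 / 5] = 1.8150%
IR = r̄ / tracking error = 0.4600 / 1.8150 = 0.2534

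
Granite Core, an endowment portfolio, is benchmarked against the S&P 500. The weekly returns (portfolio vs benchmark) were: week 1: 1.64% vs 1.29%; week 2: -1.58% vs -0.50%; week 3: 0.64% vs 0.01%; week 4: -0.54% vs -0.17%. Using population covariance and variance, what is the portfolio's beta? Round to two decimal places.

1.62

r̄p = 0.0400%,  r̄m = 0.1575%
Cov = Σ(rp − r̄p)(rm − r̄m) / 4 = 0.7447
Var(rm) = Σ(rm − r̄m)² / 4 = 0.4610
β = Cov / Var = 0.7447 / 0.4610 = 1.6154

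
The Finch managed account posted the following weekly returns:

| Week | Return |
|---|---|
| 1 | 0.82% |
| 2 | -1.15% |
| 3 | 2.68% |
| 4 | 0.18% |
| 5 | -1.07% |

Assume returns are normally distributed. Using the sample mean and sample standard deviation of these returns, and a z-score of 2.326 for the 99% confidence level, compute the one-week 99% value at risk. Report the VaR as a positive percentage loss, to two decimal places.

3.37

μ = (0.82 − 1.15 + 2.68 + 0.18 − 1.07) / 5 = 0.2920%
Sample σ = √[Σ(r − μ)² / 4] = √[9.9283 / 4] = √2.4821 = 1.5755%
VaR = −(μ − z·σ) = −(0.2920 − 2.326 × 1.5755) = −(-3.3726) = 3.3726%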